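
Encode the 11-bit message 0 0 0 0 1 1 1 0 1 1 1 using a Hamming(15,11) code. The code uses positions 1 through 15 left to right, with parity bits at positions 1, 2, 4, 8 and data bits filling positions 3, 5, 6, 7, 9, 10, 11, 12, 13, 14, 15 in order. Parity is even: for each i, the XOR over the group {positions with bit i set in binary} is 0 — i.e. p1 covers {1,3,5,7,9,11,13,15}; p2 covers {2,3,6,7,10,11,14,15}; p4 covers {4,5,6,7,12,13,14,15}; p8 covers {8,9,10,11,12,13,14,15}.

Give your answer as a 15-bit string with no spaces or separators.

Place data at non-parity positions: p1 p2 0 p4 0 0 0 p8 1 1 1 0 1 1 1
p1 (pos 1,3,5,7,9,11,13,15): XOR of data positions = 0⊕0⊕0⊕1⊕1⊕1⊕1 = 0
p2 (pos 2,3,6,7,10,11,14,15): XOR of data positions = 0⊕0⊕0⊕1⊕1⊕1⊕1 = 0
p4 (pos 4,5,6,7,12,13,14,15): XOR of data positions = 0⊕0⊕0⊕0⊕1⊕1⊕1 = 1
p8 (pos 8,9,10,11,12,13,14,15): XOR of data positions = 1⊕1⊕1⊕0⊕1⊕1⊕1 = 0
Codeword: 000100001110111

000100001110111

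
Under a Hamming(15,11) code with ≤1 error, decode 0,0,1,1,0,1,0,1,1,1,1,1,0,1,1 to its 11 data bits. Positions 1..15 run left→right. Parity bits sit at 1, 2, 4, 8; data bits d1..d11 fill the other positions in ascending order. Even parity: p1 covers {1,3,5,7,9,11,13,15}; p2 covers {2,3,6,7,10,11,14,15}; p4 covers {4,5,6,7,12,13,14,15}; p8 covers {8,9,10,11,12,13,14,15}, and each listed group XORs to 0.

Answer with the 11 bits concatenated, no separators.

s1 (pos 1,3,5,7,9,11,13,15): 0⊕1⊕0⊕0⊕1⊕1⊕0⊕1 = 0
s2 (pos 2,3,6,7,10,11,14,15): 0⊕1⊕1⊕0⊕1⊕1⊕1⊕1 = 0
s4 (pos 4,5,6,7,12,13,14,15): 1⊕0⊕1⊕0⊕1⊕0⊕1⊕1 = 1
s8 (pos 8,9,10,11,12,13,14,15): 1⊕1⊕1⊕1⊕1⊕0⊕1⊕1 = 1
Syndrome s8…s1 = 1100 → error at position 12.
Flip position 12: 001101011111011 → 001101011110011
Read data bits from positions 3,5,6,7,9,10,11,12,13,14,15: 10101110011

10101110011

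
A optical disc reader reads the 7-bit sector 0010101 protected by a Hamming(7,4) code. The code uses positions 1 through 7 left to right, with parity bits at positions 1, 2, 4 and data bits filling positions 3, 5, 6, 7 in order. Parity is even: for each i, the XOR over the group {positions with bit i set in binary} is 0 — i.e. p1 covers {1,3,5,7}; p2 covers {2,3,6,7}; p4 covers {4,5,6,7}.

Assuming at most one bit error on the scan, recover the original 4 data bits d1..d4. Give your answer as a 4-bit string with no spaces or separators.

1101

s1 (pos 1,3,5,7): 0⊕1⊕1⊕1 = 1
s2 (pos 2,3,6,7): 0⊕1⊕0⊕1 = 0
s4 (pos 4,5,6,7): 0⊕1⊕0⊕1 = 0
Syndrome s4…s1 = 001 → error at position 1.
Flip position 1: 0010101 → 1010101
Read data bits from positions 3,5,6,7: 1101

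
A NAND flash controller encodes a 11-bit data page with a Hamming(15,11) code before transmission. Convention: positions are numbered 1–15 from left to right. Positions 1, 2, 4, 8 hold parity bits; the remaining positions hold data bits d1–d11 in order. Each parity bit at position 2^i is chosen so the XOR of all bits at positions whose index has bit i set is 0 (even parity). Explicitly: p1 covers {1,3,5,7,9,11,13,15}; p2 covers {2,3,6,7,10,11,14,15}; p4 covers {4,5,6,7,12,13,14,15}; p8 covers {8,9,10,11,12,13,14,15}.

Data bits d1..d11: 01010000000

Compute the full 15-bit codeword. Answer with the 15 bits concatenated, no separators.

Place data at non-parity positions: p1 p2 0 p4 1 0 1 p8 0 0 0 0 0 0 0
p1 (pos 1,3,5,7,9,11,13,15): XOR of data positions = 0⊕1⊕1⊕0⊕0⊕0⊕0 = 0
p2 (pos 2,3,6,7,10,11,14,15): XOR of data positions = 0⊕0⊕1⊕0⊕0⊕0⊕0 = 1
p4 (pos 4,5,6,7,12,13,14,15): XOR of data positions = 1⊕0⊕1⊕0⊕0⊕0⊕0 = 0
p8 (pos 8,9,10,11,12,13,14,15): XOR of data positions = 0⊕0⊕0⊕0⊕0⊕0⊕0 = 0
Codeword: 010010100000000

010010100000000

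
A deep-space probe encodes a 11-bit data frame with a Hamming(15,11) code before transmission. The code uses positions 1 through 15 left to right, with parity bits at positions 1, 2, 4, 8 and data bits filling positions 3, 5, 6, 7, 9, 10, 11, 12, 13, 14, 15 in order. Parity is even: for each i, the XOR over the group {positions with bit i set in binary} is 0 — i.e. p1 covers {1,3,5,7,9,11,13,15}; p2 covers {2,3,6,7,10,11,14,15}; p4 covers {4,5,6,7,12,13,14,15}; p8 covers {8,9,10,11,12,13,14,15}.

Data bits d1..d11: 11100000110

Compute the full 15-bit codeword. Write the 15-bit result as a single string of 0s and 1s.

Place data at non-parity positions: p1 p2 1 p4 1 1 0 p8 0 0 0 0 1 1 0
p1 (pos 1,3,5,7,9,11,13,15): XOR of data positions = 1⊕1⊕0⊕0⊕0⊕1⊕0 = 1
p2 (pos 2,3,6,7,10,11,14,15): XOR of data positions = 1⊕1⊕0⊕0⊕0⊕1⊕0 = 1
p4 (pos 4,5,6,7,12,13,14,15): XOR of data positions = 1⊕1⊕0⊕0⊕1⊕1⊕0 = 0
p8 (pos 8,9,10,11,12,13,14,15): XOR of data positions = 0⊕0⊕0⊕0⊕1⊕1⊕0 = 0
Codeword: 111011000000110

111011000000110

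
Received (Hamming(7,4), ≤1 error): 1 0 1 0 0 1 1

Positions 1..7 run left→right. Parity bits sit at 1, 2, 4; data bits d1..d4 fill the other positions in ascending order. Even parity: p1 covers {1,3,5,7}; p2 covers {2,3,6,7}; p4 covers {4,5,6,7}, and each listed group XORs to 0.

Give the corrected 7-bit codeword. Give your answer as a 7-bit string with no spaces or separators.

s1 (pos 1,3,5,7): 1⊕1⊕0⊕1 = 1
s2 (pos 2,3,6,7): 0⊕1⊕1⊕1 = 1
s4 (pos 4,5,6,7): 0⊕0⊕1⊕1 = 0
Syndrome s4…s1 = 011 → error at position 3.
Flip position 3: 1010011 → 1000011

1000011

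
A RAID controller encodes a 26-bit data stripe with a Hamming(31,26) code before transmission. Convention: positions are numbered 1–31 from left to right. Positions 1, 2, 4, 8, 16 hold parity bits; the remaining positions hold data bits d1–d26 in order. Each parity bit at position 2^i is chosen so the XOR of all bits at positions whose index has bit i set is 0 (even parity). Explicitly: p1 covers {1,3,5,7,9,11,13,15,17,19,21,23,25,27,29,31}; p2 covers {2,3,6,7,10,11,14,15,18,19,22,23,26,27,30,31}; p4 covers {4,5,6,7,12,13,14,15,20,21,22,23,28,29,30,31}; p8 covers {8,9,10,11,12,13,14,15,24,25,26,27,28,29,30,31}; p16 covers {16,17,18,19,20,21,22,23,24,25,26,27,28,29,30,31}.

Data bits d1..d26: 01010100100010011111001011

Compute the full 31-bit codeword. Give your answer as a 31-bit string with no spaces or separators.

1101101101001001010011111001011

Place data at non-parity positions: p1 p2 0 p4 1 0 1 p8 0 1 0 0 1 0 0 p16 0 1 0 0 1 1 1 1 1 0 0 1 0 1 1
p1 (pos 1,3,5,7,9,11,13,15,17,19,21,23,25,27,29,31): XOR of data positions = 0⊕1⊕1⊕0⊕0⊕1⊕0⊕0⊕0⊕1⊕1⊕1⊕0⊕0⊕1 = 1
p2 (pos 2,3,6,7,10,11,14,15,18,19,22,23,26,27,30,31): XOR of data positions = 0⊕0⊕1⊕1⊕0⊕0⊕0⊕1⊕0⊕1⊕1⊕0⊕0⊕1⊕1 = 1
p4 (pos 4,5,6,7,12,13,14,15,20,21,22,23,28,29,30,31): XOR of data positions = 1⊕0⊕1⊕0⊕1⊕0⊕0⊕0⊕1⊕1⊕1⊕1⊕0⊕1⊕1 = 1
p8 (pos 8,9,10,11,12,13,14,15,24,25,26,27,28,29,30,31): XOR of data positions = 0⊕1⊕0⊕0⊕1⊕0⊕0⊕1⊕1⊕0⊕0⊕1⊕0⊕1⊕1 = 1
p16 (pos 16,17,18,19,20,21,22,23,24,25,26,27,28,29,30,31): XOR of data positions = 0⊕1⊕0⊕0⊕1⊕1⊕1⊕1⊕1⊕0⊕0⊕1⊕0⊕1⊕1 = 1
Codeword: 1101101101001001010011111001011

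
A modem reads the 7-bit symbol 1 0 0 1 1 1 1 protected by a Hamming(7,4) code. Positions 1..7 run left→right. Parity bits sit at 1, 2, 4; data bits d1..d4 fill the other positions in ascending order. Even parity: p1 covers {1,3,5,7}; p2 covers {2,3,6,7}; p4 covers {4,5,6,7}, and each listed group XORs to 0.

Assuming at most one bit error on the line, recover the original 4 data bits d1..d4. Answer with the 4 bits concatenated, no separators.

0111

s1 (pos 1,3,5,7): 1⊕0⊕1⊕1 = 1
s2 (pos 2,3,6,7): 0⊕0⊕1⊕1 = 0
s4 (pos 4,5,6,7): 1⊕1⊕1⊕1 = 0
Syndrome s4…s1 = 001 → error at position 1.
Flip position 1: 1001111 → 0001111
Read data bits from positions 3,5,6,7: 0111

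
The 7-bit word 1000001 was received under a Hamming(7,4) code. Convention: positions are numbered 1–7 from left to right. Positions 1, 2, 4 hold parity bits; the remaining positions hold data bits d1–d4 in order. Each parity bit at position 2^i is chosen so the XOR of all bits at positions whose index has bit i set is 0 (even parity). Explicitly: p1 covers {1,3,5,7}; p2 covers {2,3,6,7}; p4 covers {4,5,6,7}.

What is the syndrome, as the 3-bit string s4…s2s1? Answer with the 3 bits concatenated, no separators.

110

s1 (pos 1,3,5,7): 1⊕0⊕0⊕1 = 0
s2 (pos 2,3,6,7): 0⊕0⊕0⊕1 = 1
s4 (pos 4,5,6,7): 0⊕0⊕0⊕1 = 1
Syndrome s4…s1 = 110 → error at position 6.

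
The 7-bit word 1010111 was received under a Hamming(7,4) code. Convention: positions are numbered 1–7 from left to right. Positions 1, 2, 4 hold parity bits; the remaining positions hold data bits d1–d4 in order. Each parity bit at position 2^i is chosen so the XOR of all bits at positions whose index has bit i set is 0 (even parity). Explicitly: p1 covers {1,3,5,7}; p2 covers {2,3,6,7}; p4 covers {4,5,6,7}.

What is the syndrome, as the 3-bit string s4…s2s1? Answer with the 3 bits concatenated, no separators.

s1 (pos 1,3,5,7): 1⊕1⊕1⊕1 = 0
s2 (pos 2,3,6,7): 0⊕1⊕1⊕1 = 1
s4 (pos 4,5,6,7): 0⊕1⊕1⊕1 = 1
Syndrome s4…s1 = 110 → error at position 6.

110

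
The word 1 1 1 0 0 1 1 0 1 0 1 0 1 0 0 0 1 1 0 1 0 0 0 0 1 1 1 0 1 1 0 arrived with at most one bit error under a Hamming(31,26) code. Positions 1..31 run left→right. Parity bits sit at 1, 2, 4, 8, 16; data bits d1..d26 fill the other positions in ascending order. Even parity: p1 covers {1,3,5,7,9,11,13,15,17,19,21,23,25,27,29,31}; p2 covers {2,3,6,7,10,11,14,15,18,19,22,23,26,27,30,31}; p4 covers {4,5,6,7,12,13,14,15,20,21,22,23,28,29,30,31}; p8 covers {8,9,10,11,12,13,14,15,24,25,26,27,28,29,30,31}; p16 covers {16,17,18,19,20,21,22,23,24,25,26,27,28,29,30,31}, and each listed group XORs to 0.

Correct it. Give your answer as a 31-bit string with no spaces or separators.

s1 (pos 1,3,5,7,9,11,13,15,17,19,21,23,25,27,29,31): 1⊕1⊕0⊕1⊕1⊕1⊕1⊕0⊕1⊕0⊕0⊕0⊕1⊕1⊕1⊕0 = 0
s2 (pos 2,3,6,7,10,11,14,15,18,19,22,23,26,27,30,31): 1⊕1⊕1⊕1⊕0⊕1⊕0⊕0⊕1⊕0⊕0⊕0⊕1⊕1⊕1⊕0 = 1
s4 (pos 4,5,6,7,12,13,14,15,20,21,22,23,28,29,30,31): 0⊕0⊕1⊕1⊕0⊕1⊕0⊕0⊕1⊕0⊕0⊕0⊕0⊕1⊕1⊕0 = 0
s8 (pos 8,9,10,11,12,13,14,15,24,25,26,27,28,29,30,31): 0⊕1⊕0⊕1⊕0⊕1⊕0⊕0⊕0⊕1⊕1⊕1⊕0⊕1⊕1⊕0 = 0
s16 (pos 16,17,18,19,20,21,22,23,24,25,26,27,28,29,30,31): 0⊕1⊕1⊕0⊕1⊕0⊕0⊕0⊕0⊕1⊕1⊕1⊕0⊕1⊕1⊕0 = 0
Syndrome s16…s1 = 00010 → error at position 2.
Flip position 2: 1110011010101000110100001110110 → 1010011010101000110100001110110

1010011010101000110100001110110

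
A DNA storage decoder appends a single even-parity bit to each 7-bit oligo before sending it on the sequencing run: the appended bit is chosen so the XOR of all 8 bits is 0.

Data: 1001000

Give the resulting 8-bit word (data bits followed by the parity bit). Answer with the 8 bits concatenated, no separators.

XOR of the 7 data bits: 1⊕0⊕0⊕1⊕0⊕0⊕0 = 0
Parity bit = 0 (so all 8 bits XOR to 0).

10010000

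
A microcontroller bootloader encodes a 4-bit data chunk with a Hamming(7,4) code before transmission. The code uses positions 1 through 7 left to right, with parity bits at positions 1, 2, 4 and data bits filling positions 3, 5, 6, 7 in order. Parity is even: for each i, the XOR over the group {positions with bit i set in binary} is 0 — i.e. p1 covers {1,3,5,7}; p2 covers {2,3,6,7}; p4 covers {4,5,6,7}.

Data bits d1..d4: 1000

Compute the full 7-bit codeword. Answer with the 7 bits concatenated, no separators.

Place data at non-parity positions: p1 p2 1 p4 0 0 0
p1 (pos 1,3,5,7): XOR of data positions = 1⊕0⊕0 = 1
p2 (pos 2,3,6,7): XOR of data positions = 1⊕0⊕0 = 1
p4 (pos 4,5,6,7): XOR of data positions = 0⊕0⊕0 = 0
Codeword: 1110000

1110000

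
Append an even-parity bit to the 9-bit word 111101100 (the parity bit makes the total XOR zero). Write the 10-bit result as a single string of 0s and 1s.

1111011000

XOR of the 9 data bits: 1⊕1⊕1⊕1⊕0⊕1⊕1⊕0⊕0 = 0
Parity bit = 0 (so all 10 bits XOR to 0).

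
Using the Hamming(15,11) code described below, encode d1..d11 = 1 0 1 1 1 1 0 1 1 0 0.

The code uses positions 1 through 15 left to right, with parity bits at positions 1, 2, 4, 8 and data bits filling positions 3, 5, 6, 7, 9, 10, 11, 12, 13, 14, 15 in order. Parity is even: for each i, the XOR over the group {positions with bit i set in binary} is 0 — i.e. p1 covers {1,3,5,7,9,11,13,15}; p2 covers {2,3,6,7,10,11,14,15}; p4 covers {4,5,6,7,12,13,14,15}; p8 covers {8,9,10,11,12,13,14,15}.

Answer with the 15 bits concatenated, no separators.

Place data at non-parity positions: p1 p2 1 p4 0 1 1 p8 1 1 0 1 1 0 0
p1 (pos 1,3,5,7,9,11,13,15): XOR of data positions = 1⊕0⊕1⊕1⊕0⊕1⊕0 = 0
p2 (pos 2,3,6,7,10,11,14,15): XOR of data positions = 1⊕1⊕1⊕1⊕0⊕0⊕0 = 0
p4 (pos 4,5,6,7,12,13,14,15): XOR of data positions = 0⊕1⊕1⊕1⊕1⊕0⊕0 = 0
p8 (pos 8,9,10,11,12,13,14,15): XOR of data positions = 1⊕1⊕0⊕1⊕1⊕0⊕0 = 0
Codeword: 001001101101100

001001101101100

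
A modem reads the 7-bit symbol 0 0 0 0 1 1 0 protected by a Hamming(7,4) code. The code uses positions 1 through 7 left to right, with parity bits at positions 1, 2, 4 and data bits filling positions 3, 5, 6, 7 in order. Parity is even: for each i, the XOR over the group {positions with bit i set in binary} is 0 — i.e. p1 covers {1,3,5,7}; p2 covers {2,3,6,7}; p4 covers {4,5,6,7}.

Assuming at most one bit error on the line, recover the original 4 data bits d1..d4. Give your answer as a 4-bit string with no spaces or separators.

s1 (pos 1,3,5,7): 0⊕0⊕1⊕0 = 1
s2 (pos 2,3,6,7): 0⊕0⊕1⊕0 = 1
s4 (pos 4,5,6,7): 0⊕1⊕1⊕0 = 0
Syndrome s4…s1 = 011 → error at position 3.
Flip position 3: 0000110 → 0010110
Read data bits from positions 3,5,6,7: 1110

1110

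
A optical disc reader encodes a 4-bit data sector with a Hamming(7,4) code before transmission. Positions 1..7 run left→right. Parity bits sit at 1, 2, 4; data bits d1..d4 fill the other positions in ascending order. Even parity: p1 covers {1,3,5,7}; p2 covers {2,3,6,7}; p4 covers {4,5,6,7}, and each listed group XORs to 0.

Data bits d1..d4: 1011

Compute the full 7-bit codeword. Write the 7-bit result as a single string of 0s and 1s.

Place data at non-parity positions: p1 p2 1 p4 0 1 1
p1 (pos 1,3,5,7): XOR of data positions = 1⊕0⊕1 = 0
p2 (pos 2,3,6,7): XOR of data positions = 1⊕1⊕1 = 1
p4 (pos 4,5,6,7): XOR of data positions = 0⊕1⊕1 = 0
Codeword: 0110011

0110011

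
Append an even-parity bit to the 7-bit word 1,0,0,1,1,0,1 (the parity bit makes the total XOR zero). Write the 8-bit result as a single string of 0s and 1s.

XOR of the 7 data bits: 1⊕0⊕0⊕1⊕1⊕0⊕1 = 0
Parity bit = 0 (so all 8 bits XOR to 0).

10011010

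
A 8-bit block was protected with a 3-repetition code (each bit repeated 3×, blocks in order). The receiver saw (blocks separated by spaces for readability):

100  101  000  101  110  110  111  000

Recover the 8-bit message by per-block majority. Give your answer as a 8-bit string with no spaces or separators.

Block 1 (100): 1 one → 0
Block 2 (101): 2 ones → 1
Block 3 (000): 0 ones → 0
Block 4 (101): 2 ones → 1
Block 5 (110): 2 ones → 1
Block 6 (110): 2 ones → 1
Block 7 (111): 3 ones → 1
Block 8 (000): 0 ones → 0

01011110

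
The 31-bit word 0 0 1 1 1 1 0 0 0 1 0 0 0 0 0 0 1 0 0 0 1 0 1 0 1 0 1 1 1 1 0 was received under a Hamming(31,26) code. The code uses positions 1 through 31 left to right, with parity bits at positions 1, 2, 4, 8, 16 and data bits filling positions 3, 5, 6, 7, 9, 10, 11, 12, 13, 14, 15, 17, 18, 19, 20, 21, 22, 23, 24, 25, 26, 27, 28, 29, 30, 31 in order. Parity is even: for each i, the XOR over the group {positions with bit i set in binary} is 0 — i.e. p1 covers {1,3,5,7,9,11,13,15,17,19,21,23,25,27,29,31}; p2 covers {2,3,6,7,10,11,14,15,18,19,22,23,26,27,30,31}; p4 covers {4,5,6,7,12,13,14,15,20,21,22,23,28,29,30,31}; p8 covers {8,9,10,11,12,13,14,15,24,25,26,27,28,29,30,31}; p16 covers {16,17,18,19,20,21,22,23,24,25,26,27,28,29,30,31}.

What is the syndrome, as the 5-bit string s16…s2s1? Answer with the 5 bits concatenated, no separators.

s1 (pos 1,3,5,7,9,11,13,15,17,19,21,23,25,27,29,31): 0⊕1⊕1⊕0⊕0⊕0⊕0⊕0⊕1⊕0⊕1⊕1⊕1⊕1⊕1⊕0 = 0
s2 (pos 2,3,6,7,10,11,14,15,18,19,22,23,26,27,30,31): 0⊕1⊕1⊕0⊕1⊕0⊕0⊕0⊕0⊕0⊕0⊕1⊕0⊕1⊕1⊕0 = 0
s4 (pos 4,5,6,7,12,13,14,15,20,21,22,23,28,29,30,31): 1⊕1⊕1⊕0⊕0⊕0⊕0⊕0⊕0⊕1⊕0⊕1⊕1⊕1⊕1⊕0 = 0
s8 (pos 8,9,10,11,12,13,14,15,24,25,26,27,28,29,30,31): 0⊕0⊕1⊕0⊕0⊕0⊕0⊕0⊕0⊕1⊕0⊕1⊕1⊕1⊕1⊕0 = 0
s16 (pos 16,17,18,19,20,21,22,23,24,25,26,27,28,29,30,31): 0⊕1⊕0⊕0⊕0⊕1⊕0⊕1⊕0⊕1⊕0⊕1⊕1⊕1⊕1⊕0 = 0
Syndrome s16…s1 = 00000 → no error.

00000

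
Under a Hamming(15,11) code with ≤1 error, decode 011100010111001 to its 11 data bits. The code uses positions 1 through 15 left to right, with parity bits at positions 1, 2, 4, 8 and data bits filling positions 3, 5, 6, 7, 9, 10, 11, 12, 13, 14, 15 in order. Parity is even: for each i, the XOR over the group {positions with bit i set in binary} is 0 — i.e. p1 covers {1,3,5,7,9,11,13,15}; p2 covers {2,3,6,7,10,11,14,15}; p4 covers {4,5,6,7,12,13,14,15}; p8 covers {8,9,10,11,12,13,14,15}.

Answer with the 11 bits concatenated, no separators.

s1 (pos 1,3,5,7,9,11,13,15): 0⊕1⊕0⊕0⊕0⊕1⊕0⊕1 = 1
s2 (pos 2,3,6,7,10,11,14,15): 1⊕1⊕0⊕0⊕1⊕1⊕0⊕1 = 1
s4 (pos 4,5,6,7,12,13,14,15): 1⊕0⊕0⊕0⊕1⊕0⊕0⊕1 = 1
s8 (pos 8,9,10,11,12,13,14,15): 1⊕0⊕1⊕1⊕1⊕0⊕0⊕1 = 1
Syndrome s8…s1 = 1111 → error at position 15.
Flip position 15: 011100010111001 → 011100010111000
Read data bits from positions 3,5,6,7,9,10,11,12,13,14,15: 10000111000

10000111000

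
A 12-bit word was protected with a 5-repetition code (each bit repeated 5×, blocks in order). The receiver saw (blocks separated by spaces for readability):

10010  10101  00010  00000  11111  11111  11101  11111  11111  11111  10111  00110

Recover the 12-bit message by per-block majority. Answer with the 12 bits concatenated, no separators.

Block 1 (10010): 2 ones → 0
Block 2 (10101): 3 ones → 1
Block 3 (00010): 1 one → 0
Block 4 (00000): 0 ones → 0
Block 5 (11111): 5 ones → 1
Block 6 (11111): 5 ones → 1
Block 7 (11101): 4 ones → 1
Block 8 (11111): 5 ones → 1
Block 9 (11111): 5 ones → 1
Block 10 (11111): 5 ones → 1
Block 11 (10111): 4 ones → 1
Block 12 (00110): 2 ones → 0

010011111110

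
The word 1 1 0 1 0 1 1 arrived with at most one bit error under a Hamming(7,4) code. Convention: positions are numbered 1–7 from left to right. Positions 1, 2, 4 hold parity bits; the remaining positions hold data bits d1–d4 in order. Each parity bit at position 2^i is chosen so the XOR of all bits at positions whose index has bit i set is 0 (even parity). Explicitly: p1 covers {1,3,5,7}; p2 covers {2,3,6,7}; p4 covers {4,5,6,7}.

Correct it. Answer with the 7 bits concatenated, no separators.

1101001

s1 (pos 1,3,5,7): 1⊕0⊕0⊕1 = 0
s2 (pos 2,3,6,7): 1⊕0⊕1⊕1 = 1
s4 (pos 4,5,6,7): 1⊕0⊕1⊕1 = 1
Syndrome s4…s1 = 110 → error at position 6.
Flip position 6: 1101011 → 1101001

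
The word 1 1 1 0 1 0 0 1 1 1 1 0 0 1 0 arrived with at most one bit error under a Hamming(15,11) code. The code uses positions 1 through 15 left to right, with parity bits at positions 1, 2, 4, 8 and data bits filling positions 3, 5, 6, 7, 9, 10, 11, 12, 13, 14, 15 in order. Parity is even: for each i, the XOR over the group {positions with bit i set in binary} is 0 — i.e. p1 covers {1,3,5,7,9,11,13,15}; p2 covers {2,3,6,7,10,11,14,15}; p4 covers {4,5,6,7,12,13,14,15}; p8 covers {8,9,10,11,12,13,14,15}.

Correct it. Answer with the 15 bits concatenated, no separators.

s1 (pos 1,3,5,7,9,11,13,15): 1⊕1⊕1⊕0⊕1⊕1⊕0⊕0 = 1
s2 (pos 2,3,6,7,10,11,14,15): 1⊕1⊕0⊕0⊕1⊕1⊕1⊕0 = 1
s4 (pos 4,5,6,7,12,13,14,15): 0⊕1⊕0⊕0⊕0⊕0⊕1⊕0 = 0
s8 (pos 8,9,10,11,12,13,14,15): 1⊕1⊕1⊕1⊕0⊕0⊕1⊕0 = 1
Syndrome s8…s1 = 1011 → error at position 11.
Flip position 11: 111010011110010 → 111010011100010

111010011100010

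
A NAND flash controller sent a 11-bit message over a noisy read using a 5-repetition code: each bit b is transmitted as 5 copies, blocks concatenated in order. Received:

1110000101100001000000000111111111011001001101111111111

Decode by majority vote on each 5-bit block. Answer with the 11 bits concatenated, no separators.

Block 1 (11100): 3 ones → 1
Block 2 (00101): 2 ones → 0
Block 3 (10000): 1 one → 0
Block 4 (10000): 1 one → 0
Block 5 (00000): 0 ones → 0
Block 6 (11111): 5 ones → 1
Block 7 (11110): 4 ones → 1
Block 8 (11001): 3 ones → 1
Block 9 (00110): 2 ones → 0
Block 10 (11111): 5 ones → 1
Block 11 (11111): 5 ones → 1

10000111011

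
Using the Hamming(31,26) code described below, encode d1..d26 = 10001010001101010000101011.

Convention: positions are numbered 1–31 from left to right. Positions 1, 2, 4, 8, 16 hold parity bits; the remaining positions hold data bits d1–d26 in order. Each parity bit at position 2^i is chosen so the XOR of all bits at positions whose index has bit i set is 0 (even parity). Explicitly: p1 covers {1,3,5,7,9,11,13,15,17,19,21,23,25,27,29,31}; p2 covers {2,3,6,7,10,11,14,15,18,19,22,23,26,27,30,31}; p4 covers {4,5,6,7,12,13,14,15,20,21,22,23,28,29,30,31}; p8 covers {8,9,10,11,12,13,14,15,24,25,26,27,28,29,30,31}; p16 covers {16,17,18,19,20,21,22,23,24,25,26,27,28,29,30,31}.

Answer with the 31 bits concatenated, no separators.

0111000110100011101010000101011

Place data at non-parity positions: p1 p2 1 p4 0 0 0 p8 1 0 1 0 0 0 1 p16 1 0 1 0 1 0 0 0 0 1 0 1 0 1 1
p1 (pos 1,3,5,7,9,11,13,15,17,19,21,23,25,27,29,31): XOR of data positions = 1⊕0⊕0⊕1⊕1⊕0⊕1⊕1⊕1⊕1⊕0⊕0⊕0⊕0⊕1 = 0
p2 (pos 2,3,6,7,10,11,14,15,18,19,22,23,26,27,30,31): XOR of data positions = 1⊕0⊕0⊕0⊕1⊕0⊕1⊕0⊕1⊕0⊕0⊕1⊕0⊕1⊕1 = 1
p4 (pos 4,5,6,7,12,13,14,15,20,21,22,23,28,29,30,31): XOR of data positions = 0⊕0⊕0⊕0⊕0⊕0⊕1⊕0⊕1⊕0⊕0⊕1⊕0⊕1⊕1 = 1
p8 (pos 8,9,10,11,12,13,14,15,24,25,26,27,28,29,30,31): XOR of data positions = 1⊕0⊕1⊕0⊕0⊕0⊕1⊕0⊕0⊕1⊕0⊕1⊕0⊕1⊕1 = 1
p16 (pos 16,17,18,19,20,21,22,23,24,25,26,27,28,29,30,31): XOR of data positions = 1⊕0⊕1⊕0⊕1⊕0⊕0⊕0⊕0⊕1⊕0⊕1⊕0⊕1⊕1 = 1
Codeword: 0111000110100011101010000101011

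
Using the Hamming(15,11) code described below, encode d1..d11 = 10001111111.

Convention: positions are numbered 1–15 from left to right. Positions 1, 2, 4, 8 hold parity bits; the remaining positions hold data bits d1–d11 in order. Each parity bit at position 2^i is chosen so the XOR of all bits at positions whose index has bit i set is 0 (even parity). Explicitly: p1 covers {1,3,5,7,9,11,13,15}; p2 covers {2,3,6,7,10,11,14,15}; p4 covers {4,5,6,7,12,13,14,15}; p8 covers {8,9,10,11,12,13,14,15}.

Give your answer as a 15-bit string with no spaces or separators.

111000011111111

Place data at non-parity positions: p1 p2 1 p4 0 0 0 p8 1 1 1 1 1 1 1
p1 (pos 1,3,5,7,9,11,13,15): XOR of data positions = 1⊕0⊕0⊕1⊕1⊕1⊕1 = 1
p2 (pos 2,3,6,7,10,11,14,15): XOR of data positions = 1⊕0⊕0⊕1⊕1⊕1⊕1 = 1
p4 (pos 4,5,6,7,12,13,14,15): XOR of data positions = 0⊕0⊕0⊕1⊕1⊕1⊕1 = 0
p8 (pos 8,9,10,11,12,13,14,15): XOR of data positions = 1⊕1⊕1⊕1⊕1⊕1⊕1 = 1
Codeword: 111000011111111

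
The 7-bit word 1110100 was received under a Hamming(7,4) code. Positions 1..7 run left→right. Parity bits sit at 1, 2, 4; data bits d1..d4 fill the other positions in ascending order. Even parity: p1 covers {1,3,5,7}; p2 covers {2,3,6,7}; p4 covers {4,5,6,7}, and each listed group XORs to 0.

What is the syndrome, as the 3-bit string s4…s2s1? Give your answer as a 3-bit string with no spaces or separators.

101

s1 (pos 1,3,5,7): 1⊕1⊕1⊕0 = 1
s2 (pos 2,3,6,7): 1⊕1⊕0⊕0 = 0
s4 (pos 4,5,6,7): 0⊕1⊕0⊕0 = 1
Syndrome s4…s1 = 101 → error at position 5.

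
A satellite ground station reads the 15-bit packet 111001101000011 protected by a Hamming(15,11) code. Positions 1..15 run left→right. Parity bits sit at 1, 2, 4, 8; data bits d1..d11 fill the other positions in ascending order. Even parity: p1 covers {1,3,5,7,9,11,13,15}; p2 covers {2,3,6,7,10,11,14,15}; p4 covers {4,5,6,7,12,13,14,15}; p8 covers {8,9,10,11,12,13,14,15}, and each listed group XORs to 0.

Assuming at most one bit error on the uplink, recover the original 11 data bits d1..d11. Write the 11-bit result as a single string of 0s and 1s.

s1 (pos 1,3,5,7,9,11,13,15): 1⊕1⊕0⊕1⊕1⊕0⊕0⊕1 = 1
s2 (pos 2,3,6,7,10,11,14,15): 1⊕1⊕1⊕1⊕0⊕0⊕1⊕1 = 0
s4 (pos 4,5,6,7,12,13,14,15): 0⊕0⊕1⊕1⊕0⊕0⊕1⊕1 = 0
s8 (pos 8,9,10,11,12,13,14,15): 0⊕1⊕0⊕0⊕0⊕0⊕1⊕1 = 1
Syndrome s8…s1 = 1001 → error at position 9.
Flip position 9: 111001101000011 → 111001100000011
Read data bits from positions 3,5,6,7,9,10,11,12,13,14,15: 10110000011

10110000011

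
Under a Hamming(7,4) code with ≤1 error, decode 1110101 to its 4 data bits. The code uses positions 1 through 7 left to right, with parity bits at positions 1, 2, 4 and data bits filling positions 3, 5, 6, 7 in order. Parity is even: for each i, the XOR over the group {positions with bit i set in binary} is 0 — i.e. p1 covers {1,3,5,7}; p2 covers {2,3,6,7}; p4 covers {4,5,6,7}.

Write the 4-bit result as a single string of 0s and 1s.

1101

s1 (pos 1,3,5,7): 1⊕1⊕1⊕1 = 0
s2 (pos 2,3,6,7): 1⊕1⊕0⊕1 = 1
s4 (pos 4,5,6,7): 0⊕1⊕0⊕1 = 0
Syndrome s4…s1 = 010 → error at position 2.
Flip position 2: 1110101 → 1010101
Read data bits from positions 3,5,6,7: 1101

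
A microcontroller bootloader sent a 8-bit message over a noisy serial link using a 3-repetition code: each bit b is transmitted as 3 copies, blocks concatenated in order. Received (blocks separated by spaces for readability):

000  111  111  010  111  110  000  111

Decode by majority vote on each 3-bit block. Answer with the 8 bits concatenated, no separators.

01101101

Block 1 (000): 0 ones → 0
Block 2 (111): 3 ones → 1
Block 3 (111): 3 ones → 1
Block 4 (010): 1 one → 0
Block 5 (111): 3 ones → 1
Block 6 (110): 2 ones → 1
Block 7 (000): 0 ones → 0
Block 8 (111): 3 ones → 1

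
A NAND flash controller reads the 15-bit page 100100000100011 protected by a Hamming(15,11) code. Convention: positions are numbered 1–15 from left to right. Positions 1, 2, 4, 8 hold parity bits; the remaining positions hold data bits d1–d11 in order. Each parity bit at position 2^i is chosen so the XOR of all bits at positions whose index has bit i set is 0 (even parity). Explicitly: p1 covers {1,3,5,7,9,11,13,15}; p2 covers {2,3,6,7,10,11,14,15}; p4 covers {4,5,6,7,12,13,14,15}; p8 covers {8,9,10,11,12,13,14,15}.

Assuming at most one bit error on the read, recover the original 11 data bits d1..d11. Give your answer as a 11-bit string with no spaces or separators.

00000100001

s1 (pos 1,3,5,7,9,11,13,15): 1⊕0⊕0⊕0⊕0⊕0⊕0⊕1 = 0
s2 (pos 2,3,6,7,10,11,14,15): 0⊕0⊕0⊕0⊕1⊕0⊕1⊕1 = 1
s4 (pos 4,5,6,7,12,13,14,15): 1⊕0⊕0⊕0⊕0⊕0⊕1⊕1 = 1
s8 (pos 8,9,10,11,12,13,14,15): 0⊕0⊕1⊕0⊕0⊕0⊕1⊕1 = 1
Syndrome s8…s1 = 1110 → error at position 14.
Flip position 14: 100100000100011 → 100100000100001
Read data bits from positions 3,5,6,7,9,10,11,12,13,14,15: 00000100001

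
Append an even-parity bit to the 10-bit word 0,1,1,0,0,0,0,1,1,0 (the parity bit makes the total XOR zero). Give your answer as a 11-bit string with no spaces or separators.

01100001100

XOR of the 10 data bits: 0⊕1⊕1⊕0⊕0⊕0⊕0⊕1⊕1⊕0 = 0
Parity bit = 0 (so all 11 bits XOR to 0).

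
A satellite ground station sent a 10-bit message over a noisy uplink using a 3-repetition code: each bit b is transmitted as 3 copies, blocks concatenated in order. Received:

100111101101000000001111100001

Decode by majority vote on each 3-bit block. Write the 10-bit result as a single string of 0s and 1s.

0111000100

Block 1 (100): 1 one → 0
Block 2 (111): 3 ones → 1
Block 3 (101): 2 ones → 1
Block 4 (101): 2 ones → 1
Block 5 (000): 0 ones → 0
Block 6 (000): 0 ones → 0
Block 7 (001): 1 one → 0
Block 8 (111): 3 ones → 1
Block 9 (100): 1 one → 0
Block 10 (001): 1 one → 0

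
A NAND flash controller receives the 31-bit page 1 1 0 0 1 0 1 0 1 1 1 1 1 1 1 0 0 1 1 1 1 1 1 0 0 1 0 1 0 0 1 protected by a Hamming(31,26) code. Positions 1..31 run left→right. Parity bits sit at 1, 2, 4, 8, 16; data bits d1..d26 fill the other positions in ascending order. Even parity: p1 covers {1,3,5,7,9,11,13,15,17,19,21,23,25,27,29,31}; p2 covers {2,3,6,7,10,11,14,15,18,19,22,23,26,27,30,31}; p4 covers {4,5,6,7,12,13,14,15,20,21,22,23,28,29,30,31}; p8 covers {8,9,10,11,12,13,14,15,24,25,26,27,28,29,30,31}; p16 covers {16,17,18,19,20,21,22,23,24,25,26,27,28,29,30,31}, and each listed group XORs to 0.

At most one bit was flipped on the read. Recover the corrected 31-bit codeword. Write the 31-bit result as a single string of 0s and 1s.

1100101011111110111111100101001

s1 (pos 1,3,5,7,9,11,13,15,17,19,21,23,25,27,29,31): 1⊕0⊕1⊕1⊕1⊕1⊕1⊕1⊕0⊕1⊕1⊕1⊕0⊕0⊕0⊕1 = 1
s2 (pos 2,3,6,7,10,11,14,15,18,19,22,23,26,27,30,31): 1⊕0⊕0⊕1⊕1⊕1⊕1⊕1⊕1⊕1⊕1⊕1⊕1⊕0⊕0⊕1 = 0
s4 (pos 4,5,6,7,12,13,14,15,20,21,22,23,28,29,30,31): 0⊕1⊕0⊕1⊕1⊕1⊕1⊕1⊕1⊕1⊕1⊕1⊕1⊕0⊕0⊕1 = 0
s8 (pos 8,9,10,11,12,13,14,15,24,25,26,27,28,29,30,31): 0⊕1⊕1⊕1⊕1⊕1⊕1⊕1⊕0⊕0⊕1⊕0⊕1⊕0⊕0⊕1 = 0
s16 (pos 16,17,18,19,20,21,22,23,24,25,26,27,28,29,30,31): 0⊕0⊕1⊕1⊕1⊕1⊕1⊕1⊕0⊕0⊕1⊕0⊕1⊕0⊕0⊕1 = 1
Syndrome s16…s1 = 10001 → error at position 17.
Flip position 17: 1100101011111110011111100101001 → 1100101011111110111111100101001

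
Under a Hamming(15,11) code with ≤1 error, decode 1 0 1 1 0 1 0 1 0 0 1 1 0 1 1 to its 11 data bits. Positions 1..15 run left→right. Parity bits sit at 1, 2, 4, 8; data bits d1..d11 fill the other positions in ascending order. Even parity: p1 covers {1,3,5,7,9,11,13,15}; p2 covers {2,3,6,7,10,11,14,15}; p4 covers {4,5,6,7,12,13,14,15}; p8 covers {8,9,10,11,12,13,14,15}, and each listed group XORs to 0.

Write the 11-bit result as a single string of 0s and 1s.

s1 (pos 1,3,5,7,9,11,13,15): 1⊕1⊕0⊕0⊕0⊕1⊕0⊕1 = 0
s2 (pos 2,3,6,7,10,11,14,15): 0⊕1⊕1⊕0⊕0⊕1⊕1⊕1 = 1
s4 (pos 4,5,6,7,12,13,14,15): 1⊕0⊕1⊕0⊕1⊕0⊕1⊕1 = 1
s8 (pos 8,9,10,11,12,13,14,15): 1⊕0⊕0⊕1⊕1⊕0⊕1⊕1 = 1
Syndrome s8…s1 = 1110 → error at position 14.
Flip position 14: 101101010011011 → 101101010011001
Read data bits from positions 3,5,6,7,9,10,11,12,13,14,15: 10100011001

10100011001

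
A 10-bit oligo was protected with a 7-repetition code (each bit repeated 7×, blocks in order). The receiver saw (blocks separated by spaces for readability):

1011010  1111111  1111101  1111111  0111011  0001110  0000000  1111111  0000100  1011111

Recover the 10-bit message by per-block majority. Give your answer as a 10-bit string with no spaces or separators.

1111100101

Block 1 (1011010): 4 ones → 1
Block 2 (1111111): 7 ones → 1
Block 3 (1111101): 6 ones → 1
Block 4 (1111111): 7 ones → 1
Block 5 (0111011): 5 ones → 1
Block 6 (0001110): 3 ones → 0
Block 7 (0000000): 0 ones → 0
Block 8 (1111111): 7 ones → 1
Block 9 (0000100): 1 one → 0
Block 10 (1011111): 6 ones → 1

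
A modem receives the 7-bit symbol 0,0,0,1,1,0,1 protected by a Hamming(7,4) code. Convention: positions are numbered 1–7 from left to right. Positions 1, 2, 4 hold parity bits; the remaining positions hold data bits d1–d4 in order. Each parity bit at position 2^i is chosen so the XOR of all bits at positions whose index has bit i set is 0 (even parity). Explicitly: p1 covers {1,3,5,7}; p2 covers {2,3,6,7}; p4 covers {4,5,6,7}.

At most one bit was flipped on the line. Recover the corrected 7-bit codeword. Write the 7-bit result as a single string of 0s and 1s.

s1 (pos 1,3,5,7): 0⊕0⊕1⊕1 = 0
s2 (pos 2,3,6,7): 0⊕0⊕0⊕1 = 1
s4 (pos 4,5,6,7): 1⊕1⊕0⊕1 = 1
Syndrome s4…s1 = 110 → error at position 6.
Flip position 6: 0001101 → 0001111

0001111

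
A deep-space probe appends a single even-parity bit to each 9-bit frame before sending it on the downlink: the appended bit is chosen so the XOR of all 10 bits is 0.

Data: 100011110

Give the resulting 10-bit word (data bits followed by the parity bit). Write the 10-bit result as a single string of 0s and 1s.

XOR of the 9 data bits: 1⊕0⊕0⊕0⊕1⊕1⊕1⊕1⊕0 = 1
Parity bit = 1 (so all 10 bits XOR to 0).

1000111101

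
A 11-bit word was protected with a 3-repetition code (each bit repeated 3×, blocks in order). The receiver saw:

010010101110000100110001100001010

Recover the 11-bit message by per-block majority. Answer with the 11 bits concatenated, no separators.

00110010000

Block 1 (010): 1 one → 0
Block 2 (010): 1 one → 0
Block 3 (101): 2 ones → 1
Block 4 (110): 2 ones → 1
Block 5 (000): 0 ones → 0
Block 6 (100): 1 one → 0
Block 7 (110): 2 ones → 1
Block 8 (001): 1 one → 0
Block 9 (100): 1 one → 0
Block 10 (001): 1 one → 0
Block 11 (010): 1 one → 0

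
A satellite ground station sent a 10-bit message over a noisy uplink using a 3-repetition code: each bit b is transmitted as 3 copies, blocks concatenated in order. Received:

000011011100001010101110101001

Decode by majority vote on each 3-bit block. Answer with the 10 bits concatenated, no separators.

Block 1 (000): 0 ones → 0
Block 2 (011): 2 ones → 1
Block 3 (011): 2 ones → 1
Block 4 (100): 1 one → 0
Block 5 (001): 1 one → 0
Block 6 (010): 1 one → 0
Block 7 (101): 2 ones → 1
Block 8 (110): 2 ones → 1
Block 9 (101): 2 ones → 1
Block 10 (001): 1 one → 0

0110001110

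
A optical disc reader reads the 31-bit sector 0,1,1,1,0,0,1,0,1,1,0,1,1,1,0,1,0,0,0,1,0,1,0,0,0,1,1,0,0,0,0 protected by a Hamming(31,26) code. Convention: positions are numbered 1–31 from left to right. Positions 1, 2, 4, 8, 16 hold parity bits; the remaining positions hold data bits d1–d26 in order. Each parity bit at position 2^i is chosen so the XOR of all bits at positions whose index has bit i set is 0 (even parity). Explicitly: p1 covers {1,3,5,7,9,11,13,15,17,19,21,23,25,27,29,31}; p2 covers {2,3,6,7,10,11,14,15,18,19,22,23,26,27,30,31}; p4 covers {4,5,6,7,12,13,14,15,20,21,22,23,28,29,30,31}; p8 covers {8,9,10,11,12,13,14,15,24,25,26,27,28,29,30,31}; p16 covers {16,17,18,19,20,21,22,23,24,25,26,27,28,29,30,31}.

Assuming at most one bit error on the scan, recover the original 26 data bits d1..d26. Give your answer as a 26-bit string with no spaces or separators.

10011101110000101000110100

s1 (pos 1,3,5,7,9,11,13,15,17,19,21,23,25,27,29,31): 0⊕1⊕0⊕1⊕1⊕0⊕1⊕0⊕0⊕0⊕0⊕0⊕0⊕1⊕0⊕0 = 1
s2 (pos 2,3,6,7,10,11,14,15,18,19,22,23,26,27,30,31): 1⊕1⊕0⊕1⊕1⊕0⊕1⊕0⊕0⊕0⊕1⊕0⊕1⊕1⊕0⊕0 = 0
s4 (pos 4,5,6,7,12,13,14,15,20,21,22,23,28,29,30,31): 1⊕0⊕0⊕1⊕1⊕1⊕1⊕0⊕1⊕0⊕1⊕0⊕0⊕0⊕0⊕0 = 1
s8 (pos 8,9,10,11,12,13,14,15,24,25,26,27,28,29,30,31): 0⊕1⊕1⊕0⊕1⊕1⊕1⊕0⊕0⊕0⊕1⊕1⊕0⊕0⊕0⊕0 = 1
s16 (pos 16,17,18,19,20,21,22,23,24,25,26,27,28,29,30,31): 1⊕0⊕0⊕0⊕1⊕0⊕1⊕0⊕0⊕0⊕1⊕1⊕0⊕0⊕0⊕0 = 1
Syndrome s16…s1 = 11101 → error at position 29.
Flip position 29: 0111001011011101000101000110000 → 0111001011011101000101000110100
Read data bits from positions 3,5,6,7,9,10,11,12,13,14,15,17,18,19,20,21,22,23,24,25,26,27,28,29,30,31: 10011101110000101000110100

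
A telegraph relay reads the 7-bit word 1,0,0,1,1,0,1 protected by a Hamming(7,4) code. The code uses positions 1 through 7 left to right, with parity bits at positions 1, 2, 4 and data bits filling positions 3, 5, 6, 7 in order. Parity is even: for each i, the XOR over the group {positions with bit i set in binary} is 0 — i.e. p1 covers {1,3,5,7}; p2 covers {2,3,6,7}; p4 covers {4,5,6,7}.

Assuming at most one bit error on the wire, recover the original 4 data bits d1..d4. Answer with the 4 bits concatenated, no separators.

0100

s1 (pos 1,3,5,7): 1⊕0⊕1⊕1 = 1
s2 (pos 2,3,6,7): 0⊕0⊕0⊕1 = 1
s4 (pos 4,5,6,7): 1⊕1⊕0⊕1 = 1
Syndrome s4…s1 = 111 → error at position 7.
Flip position 7: 1001101 → 1001100
Read data bits from positions 3,5,6,7: 0100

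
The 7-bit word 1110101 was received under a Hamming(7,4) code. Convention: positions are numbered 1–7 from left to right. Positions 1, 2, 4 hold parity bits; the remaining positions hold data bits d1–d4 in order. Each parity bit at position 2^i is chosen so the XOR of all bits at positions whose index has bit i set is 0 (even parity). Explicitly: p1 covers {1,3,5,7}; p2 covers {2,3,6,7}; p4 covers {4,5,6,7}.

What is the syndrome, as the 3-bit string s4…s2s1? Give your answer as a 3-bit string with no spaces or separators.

s1 (pos 1,3,5,7): 1⊕1⊕1⊕1 = 0
s2 (pos 2,3,6,7): 1⊕1⊕0⊕1 = 1
s4 (pos 4,5,6,7): 0⊕1⊕0⊕1 = 0
Syndrome s4…s1 = 010 → error at position 2.

010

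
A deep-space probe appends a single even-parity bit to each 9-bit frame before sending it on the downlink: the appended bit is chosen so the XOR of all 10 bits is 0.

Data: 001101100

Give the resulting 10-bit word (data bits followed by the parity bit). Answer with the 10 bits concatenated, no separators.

XOR of the 9 data bits: 0⊕0⊕1⊕1⊕0⊕1⊕1⊕0⊕0 = 0
Parity bit = 0 (so all 10 bits XOR to 0).

0011011000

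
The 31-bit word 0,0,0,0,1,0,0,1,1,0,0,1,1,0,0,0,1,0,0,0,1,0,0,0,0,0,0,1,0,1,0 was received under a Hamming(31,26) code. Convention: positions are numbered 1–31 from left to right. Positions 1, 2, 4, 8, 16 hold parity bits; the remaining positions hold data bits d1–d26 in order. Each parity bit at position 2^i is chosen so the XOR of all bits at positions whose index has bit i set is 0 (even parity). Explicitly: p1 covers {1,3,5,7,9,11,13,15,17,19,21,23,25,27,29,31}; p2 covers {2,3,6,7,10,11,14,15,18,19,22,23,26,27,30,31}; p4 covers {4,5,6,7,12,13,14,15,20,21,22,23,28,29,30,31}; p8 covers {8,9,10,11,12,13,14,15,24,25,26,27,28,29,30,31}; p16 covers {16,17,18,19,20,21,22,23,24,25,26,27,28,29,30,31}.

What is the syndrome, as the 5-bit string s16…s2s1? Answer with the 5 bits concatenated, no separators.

s1 (pos 1,3,5,7,9,11,13,15,17,19,21,23,25,27,29,31): 0⊕0⊕1⊕0⊕1⊕0⊕1⊕0⊕1⊕0⊕1⊕0⊕0⊕0⊕0⊕0 = 1
s2 (pos 2,3,6,7,10,11,14,15,18,19,22,23,26,27,30,31): 0⊕0⊕0⊕0⊕0⊕0⊕0⊕0⊕0⊕0⊕0⊕0⊕0⊕0⊕1⊕0 = 1
s4 (pos 4,5,6,7,12,13,14,15,20,21,22,23,28,29,30,31): 0⊕1⊕0⊕0⊕1⊕1⊕0⊕0⊕0⊕1⊕0⊕0⊕1⊕0⊕1⊕0 = 0
s8 (pos 8,9,10,11,12,13,14,15,24,25,26,27,28,29,30,31): 1⊕1⊕0⊕0⊕1⊕1⊕0⊕0⊕0⊕0⊕0⊕0⊕1⊕0⊕1⊕0 = 0
s16 (pos 16,17,18,19,20,21,22,23,24,25,26,27,28,29,30,31): 0⊕1⊕0⊕0⊕0⊕1⊕0⊕0⊕0⊕0⊕0⊕0⊕1⊕0⊕1⊕0 = 0
Syndrome s16…s1 = 00011 → error at position 3.

00011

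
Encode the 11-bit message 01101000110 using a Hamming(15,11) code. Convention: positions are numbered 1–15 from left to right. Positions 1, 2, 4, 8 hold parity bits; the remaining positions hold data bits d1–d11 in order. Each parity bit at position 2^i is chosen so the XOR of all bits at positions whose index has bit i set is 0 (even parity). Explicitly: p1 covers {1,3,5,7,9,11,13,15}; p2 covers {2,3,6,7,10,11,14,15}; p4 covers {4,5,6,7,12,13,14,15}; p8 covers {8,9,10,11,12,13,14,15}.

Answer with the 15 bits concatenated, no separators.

100011011000110

Place data at non-parity positions: p1 p2 0 p4 1 1 0 p8 1 0 0 0 1 1 0
p1 (pos 1,3,5,7,9,11,13,15): XOR of data positions = 0⊕1⊕0⊕1⊕0⊕1⊕0 = 1
p2 (pos 2,3,6,7,10,11,14,15): XOR of data positions = 0⊕1⊕0⊕0⊕0⊕1⊕0 = 0
p4 (pos 4,5,6,7,12,13,14,15): XOR of data positions = 1⊕1⊕0⊕0⊕1⊕1⊕0 = 0
p8 (pos 8,9,10,11,12,13,14,15): XOR of data positions = 1⊕0⊕0⊕0⊕1⊕1⊕0 = 1
Codeword: 100011011000110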